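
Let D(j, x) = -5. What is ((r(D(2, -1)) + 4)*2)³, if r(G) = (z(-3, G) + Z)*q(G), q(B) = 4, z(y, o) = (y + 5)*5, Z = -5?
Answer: 110592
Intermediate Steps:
z(y, o) = 25 + 5*y (z(y, o) = (5 + y)*5 = 25 + 5*y)
r(G) = 20 (r(G) = ((25 + 5*(-3)) - 5)*4 = ((25 - 15) - 5)*4 = (10 - 5)*4 = 5*4 = 20)
((r(D(2, -1)) + 4)*2)³ = ((20 + 4)*2)³ = (24*2)³ = 48³ = 110592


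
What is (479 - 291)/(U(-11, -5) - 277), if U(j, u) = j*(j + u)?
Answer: -188/101 ≈ -1.8614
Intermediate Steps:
(479 - 291)/(U(-11, -5) - 277) = (479 - 291)/(-11*(-11 - 5) - 277) = 188/(-11*(-16) - 277) = 188/(176 - 277) = 188/(-101) = 188*(-1/101) = -188/101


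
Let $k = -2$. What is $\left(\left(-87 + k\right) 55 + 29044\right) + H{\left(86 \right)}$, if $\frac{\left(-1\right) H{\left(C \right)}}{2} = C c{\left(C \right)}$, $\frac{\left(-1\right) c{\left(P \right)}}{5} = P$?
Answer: $98109$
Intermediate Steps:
$c{\left(P \right)} = - 5 P$
$H{\left(C \right)} = 10 C^{2}$ ($H{\left(C \right)} = - 2 C \left(- 5 C\right) = - 2 \left(- 5 C^{2}\right) = 10 C^{2}$)
$\left(\left(-87 + k\right) 55 + 29044\right) + H{\left(86 \right)} = \left(\left(-87 - 2\right) 55 + 29044\right) + 10 \cdot 86^{2} = \left(\left(-89\right) 55 + 29044\right) + 10 \cdot 7396 = \left(-4895 + 29044\right) + 73960 = 24149 + 73960 = 98109$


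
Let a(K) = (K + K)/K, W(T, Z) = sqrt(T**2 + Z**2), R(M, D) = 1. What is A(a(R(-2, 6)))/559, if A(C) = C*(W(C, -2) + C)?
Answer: 4/559 + 4*sqrt(2)/559 ≈ 0.017275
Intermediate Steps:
a(K) = 2 (a(K) = (2*K)/K = 2)
A(C) = C*(C + sqrt(4 + C**2)) (A(C) = C*(sqrt(C**2 + (-2)**2) + C) = C*(sqrt(C**2 + 4) + C) = C*(sqrt(4 + C**2) + C) = C*(C + sqrt(4 + C**2)))
A(a(R(-2, 6)))/559 = (2*(2 + sqrt(4 + 2**2)))/559 = (2*(2 + sqrt(4 + 4)))*(1/559) = (2*(2 + sqrt(8)))*(1/559) = (2*(2 + 2*sqrt(2)))*(1/559) = (4 + 4*sqrt(2))*(1/559) = 4/559 + 4*sqrt(2)/559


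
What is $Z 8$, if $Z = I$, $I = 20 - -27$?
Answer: $376$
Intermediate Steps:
$I = 47$ ($I = 20 + 27 = 47$)
$Z = 47$
$Z 8 = 47 \cdot 8 = 376$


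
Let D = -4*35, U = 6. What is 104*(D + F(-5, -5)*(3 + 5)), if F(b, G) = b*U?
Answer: -39520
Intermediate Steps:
D = -140
F(b, G) = 6*b (F(b, G) = b*6 = 6*b)
104*(D + F(-5, -5)*(3 + 5)) = 104*(-140 + (6*(-5))*(3 + 5)) = 104*(-140 - 30*8) = 104*(-140 - 240) = 104*(-380) = -39520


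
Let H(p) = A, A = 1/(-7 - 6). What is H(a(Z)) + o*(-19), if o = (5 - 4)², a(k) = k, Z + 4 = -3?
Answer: -248/13 ≈ -19.077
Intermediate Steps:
Z = -7 (Z = -4 - 3 = -7)
A = -1/13 (A = 1/(-13) = -1/13 ≈ -0.076923)
H(p) = -1/13
o = 1 (o = 1² = 1)
H(a(Z)) + o*(-19) = -1/13 + 1*(-19) = -1/13 - 19 = -248/13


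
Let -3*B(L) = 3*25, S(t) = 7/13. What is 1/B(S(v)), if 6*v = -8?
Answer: -1/25 ≈ -0.040000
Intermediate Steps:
v = -4/3 (v = (⅙)*(-8) = -4/3 ≈ -1.3333)
S(t) = 7/13 (S(t) = 7*(1/13) = 7/13)
B(L) = -25
1/B(S(v)) = 1/(-25) = -1/25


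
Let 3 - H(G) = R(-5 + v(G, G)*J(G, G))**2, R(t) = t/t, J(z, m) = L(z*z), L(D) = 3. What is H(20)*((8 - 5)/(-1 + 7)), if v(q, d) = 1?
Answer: 1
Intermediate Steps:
J(z, m) = 3
R(t) = 1
H(G) = 2 (H(G) = 3 - 1*1**2 = 3 - 1*1 = 3 - 1 = 2)
H(20)*((8 - 5)/(-1 + 7)) = 2*((8 - 5)/(-1 + 7)) = 2*(3/6) = 2*(3*(1/6)) = 2*(1/2) = 1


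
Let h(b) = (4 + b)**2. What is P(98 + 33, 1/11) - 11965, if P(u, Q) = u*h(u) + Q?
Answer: 26130611/11 ≈ 2.3755e+6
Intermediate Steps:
P(u, Q) = Q + u*(4 + u)**2 (P(u, Q) = u*(4 + u)**2 + Q = Q + u*(4 + u)**2)
P(98 + 33, 1/11) - 11965 = (1/11 + (98 + 33)*(4 + (98 + 33))**2) - 11965 = (1/11 + 131*(4 + 131)**2) - 11965 = (1/11 + 131*135**2) - 11965 = (1/11 + 131*18225) - 11965 = (1/11 + 2387475) - 11965 = 26262226/11 - 11965 = 26130611/11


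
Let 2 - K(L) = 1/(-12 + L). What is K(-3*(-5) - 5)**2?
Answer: 25/4 ≈ 6.2500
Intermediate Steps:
K(L) = 2 - 1/(-12 + L)
K(-3*(-5) - 5)**2 = ((-25 + 2*(-3*(-5) - 5))/(-12 + (-3*(-5) - 5)))**2 = ((-25 + 2*(15 - 5))/(-12 + (15 - 5)))**2 = ((-25 + 2*10)/(-12 + 10))**2 = ((-25 + 20)/(-2))**2 = (-1/2*(-5))**2 = (5/2)**2 = 25/4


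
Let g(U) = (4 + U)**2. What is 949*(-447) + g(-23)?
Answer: -423842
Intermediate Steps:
949*(-447) + g(-23) = 949*(-447) + (4 - 23)**2 = -424203 + (-19)**2 = -424203 + 361 = -423842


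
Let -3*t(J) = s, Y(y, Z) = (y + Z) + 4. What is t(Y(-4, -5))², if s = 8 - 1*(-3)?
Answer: 121/9 ≈ 13.444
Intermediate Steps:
Y(y, Z) = 4 + Z + y (Y(y, Z) = (Z + y) + 4 = 4 + Z + y)
s = 11 (s = 8 + 3 = 11)
t(J) = -11/3 (t(J) = -⅓*11 = -11/3)
t(Y(-4, -5))² = (-11/3)² = 121/9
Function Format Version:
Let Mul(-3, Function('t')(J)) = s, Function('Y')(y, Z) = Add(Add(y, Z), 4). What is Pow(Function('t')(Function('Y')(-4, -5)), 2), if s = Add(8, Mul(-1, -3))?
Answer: Rational(121, 9) ≈ 13.444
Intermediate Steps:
Function('Y')(y, Z) = Add(4, Z, y) (Function('Y')(y, Z) = Add(Add(Z, y), 4) = Add(4, Z, y))
s = 11 (s = Add(8, 3) = 11)
Function('t')(J) = Rational(-11, 3) (Function('t')(J) = Mul(Rational(-1, 3), 11) = Rational(-11, 3))
Pow(Function('t')(Function('Y')(-4, -5)), 2) = Pow(Rational(-11, 3), 2) = Rational(121, 9)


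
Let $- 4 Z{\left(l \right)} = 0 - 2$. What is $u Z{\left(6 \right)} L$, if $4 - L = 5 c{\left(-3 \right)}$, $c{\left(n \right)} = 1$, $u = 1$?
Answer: $- \frac{1}{2} \approx -0.5$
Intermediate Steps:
$Z{\left(l \right)} = \frac{1}{2}$ ($Z{\left(l \right)} = - \frac{0 - 2}{4} = \left(- \frac{1}{4}\right) \left(-2\right) = \frac{1}{2}$)
$L = -1$ ($L = 4 - 5 \cdot 1 = 4 - 5 = -1$)
$u Z{\left(6 \right)} L = 1 \cdot \frac{1}{2} \left(-1\right) = \frac{1}{2} \left(-1\right) = - \frac{1}{2}$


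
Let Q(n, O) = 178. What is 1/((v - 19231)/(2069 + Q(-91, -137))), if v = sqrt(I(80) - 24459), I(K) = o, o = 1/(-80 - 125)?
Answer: -8858471685/75820443101 - 8988*I*sqrt(64243105)/75820443101 ≈ -0.11683 - 0.00095015*I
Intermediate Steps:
o = -1/205 (o = 1/(-205) = -1/205 ≈ -0.0048781)
I(K) = -1/205
v = 4*I*sqrt(64243105)/205 (v = sqrt(-1/205 - 24459) = sqrt(-5014096/205) = 4*I*sqrt(64243105)/205 ≈ 156.39*I)
1/((v - 19231)/(2069 + Q(-91, -137))) = 1/((4*I*sqrt(64243105)/205 - 19231)/(2069 + 178)) = 1/((-19231 + 4*I*sqrt(64243105)/205)/2247) = 1/((-19231 + 4*I*sqrt(64243105)/205)*(1/2247)) = 1/(-19231/2247 + 4*I*sqrt(64243105)/460635)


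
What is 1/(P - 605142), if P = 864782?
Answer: 1/259640 ≈ 3.8515e-6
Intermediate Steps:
1/(P - 605142) = 1/(864782 - 605142) = 1/259640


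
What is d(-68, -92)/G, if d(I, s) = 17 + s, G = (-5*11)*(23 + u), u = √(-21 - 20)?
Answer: 23/418 - I*√41/418 ≈ 0.055024 - 0.015318*I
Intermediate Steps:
u = I*√41 (u = √(-41) = I*√41 ≈ 6.4031*I)
G = -1265 - 55*I*√41 (G = (-5*11)*(23 + I*√41) = -55*(23 + I*√41) = -1265 - 55*I*√41 ≈ -1265.0 - 352.17*I)
d(-68, -92)/G = (17 - 92)/(-1265 - 55*I*√41) = -75/(-1265 - 55*I*√41)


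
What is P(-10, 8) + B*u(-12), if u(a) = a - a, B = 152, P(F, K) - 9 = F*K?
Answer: -71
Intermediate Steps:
P(F, K) = 9 + F*K
u(a) = 0
P(-10, 8) + B*u(-12) = (9 - 10*8) + 152*0 = (9 - 80) + 0 = -71 + 0 = -71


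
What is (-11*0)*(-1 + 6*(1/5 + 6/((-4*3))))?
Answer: 0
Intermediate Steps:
(-11*0)*(-1 + 6*(1/5 + 6/((-4*3)))) = 0*(-1 + 6*(1*(⅕) + 6/(-12))) = 0*(-1 + 6*(⅕ + 6*(-1/12))) = 0*(-1 + 6*(⅕ - ½)) = 0*(-1 + 6*(-3/10)) = 0*(-1 - 9/5) = 0*(-14/5) = 0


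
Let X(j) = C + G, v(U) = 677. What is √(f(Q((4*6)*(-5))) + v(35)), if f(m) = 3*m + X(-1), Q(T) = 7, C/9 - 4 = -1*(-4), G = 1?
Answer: √771 ≈ 27.767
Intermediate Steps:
C = 72 (C = 36 + 9*(-1*(-4)) = 36 + 9*4 = 36 + 36 = 72)
X(j) = 73 (X(j) = 72 + 1 = 73)
f(m) = 73 + 3*m (f(m) = 3*m + 73 = 73 + 3*m)
√(f(Q((4*6)*(-5))) + v(35)) = √((73 + 3*7) + 677) = √((73 + 21) + 677) = √(94 + 677) = √771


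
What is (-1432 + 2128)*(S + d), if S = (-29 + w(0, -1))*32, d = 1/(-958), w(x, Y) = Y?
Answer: -320048988/479 ≈ -6.6816e+5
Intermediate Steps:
d = -1/958 ≈ -0.0010438
S = -960 (S = (-29 - 1)*32 = -30*32 = -960)
(-1432 + 2128)*(S + d) = (-1432 + 2128)*(-960 - 1/958) = 696*(-919681/958) = -320048988/479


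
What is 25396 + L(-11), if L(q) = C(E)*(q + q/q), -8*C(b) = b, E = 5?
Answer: 101609/4 ≈ 25402.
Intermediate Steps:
C(b) = -b/8
L(q) = -5/8 - 5*q/8 (L(q) = (-⅛*5)*(q + q/q) = -5*(q + 1)/8 = -5*(1 + q)/8 = -5/8 - 5*q/8)
25396 + L(-11) = 25396 + (-5/8 - 5/8*(-11)) = 25396 + (-5/8 + 55/8) = 25396 + 25/4 = 101609/4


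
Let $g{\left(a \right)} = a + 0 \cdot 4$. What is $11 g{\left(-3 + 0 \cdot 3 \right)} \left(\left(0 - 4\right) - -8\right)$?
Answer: $-132$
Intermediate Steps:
$g{\left(a \right)} = a$ ($g{\left(a \right)} = a + 0 = a$)
$11 g{\left(-3 + 0 \cdot 3 \right)} \left(\left(0 - 4\right) - -8\right) = 11 \left(-3 + 0 \cdot 3\right) \left(\left(0 - 4\right) - -8\right) = 11 \left(-3 + 0\right) \left(\left(0 - 4\right) + 8\right) = 11 \left(-3\right) \left(-4 + 8\right) = \left(-33\right) 4 = -132$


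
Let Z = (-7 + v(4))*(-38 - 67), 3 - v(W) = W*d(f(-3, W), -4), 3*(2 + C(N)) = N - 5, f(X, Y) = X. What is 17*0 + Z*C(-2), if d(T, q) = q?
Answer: 5460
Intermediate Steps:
C(N) = -11/3 + N/3 (C(N) = -2 + (N - 5)/3 = -2 + (-5 + N)/3 = -2 + (-5/3 + N/3) = -11/3 + N/3)
v(W) = 3 + 4*W (v(W) = 3 - W*(-4) = 3 - (-4)*W = 3 + 4*W)
Z = -1260 (Z = (-7 + (3 + 4*4))*(-38 - 67) = (-7 + (3 + 16))*(-105) = (-7 + 19)*(-105) = 12*(-105) = -1260)
17*0 + Z*C(-2) = 17*0 - 1260*(-11/3 + (1/3)*(-2)) = 0 - 1260*(-11/3 - 2/3) = 0 - 1260*(-13/3) = 0 + 5460 = 5460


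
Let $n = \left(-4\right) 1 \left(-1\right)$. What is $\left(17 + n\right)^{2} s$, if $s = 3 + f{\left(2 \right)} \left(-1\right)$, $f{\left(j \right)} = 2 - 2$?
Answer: $1323$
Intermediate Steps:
$f{\left(j \right)} = 0$
$n = 4$ ($n = \left(-4\right) \left(-1\right) = 4$)
$s = 3$ ($s = 3 + 0 \left(-1\right) = 3 + 0 = 3$)
$\left(17 + n\right)^{2} s = \left(17 + 4\right)^{2} \cdot 3 = 21^{2} \cdot 3 = 441 \cdot 3 = 1323$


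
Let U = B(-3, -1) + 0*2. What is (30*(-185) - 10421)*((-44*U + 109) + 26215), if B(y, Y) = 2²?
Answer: -417609708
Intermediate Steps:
B(y, Y) = 4
U = 4 (U = 4 + 0*2 = 4 + 0 = 4)
(30*(-185) - 10421)*((-44*U + 109) + 26215) = (30*(-185) - 10421)*((-44*4 + 109) + 26215) = (-5550 - 10421)*((-176 + 109) + 26215) = -15971*(-67 + 26215) = -15971*26148 = -417609708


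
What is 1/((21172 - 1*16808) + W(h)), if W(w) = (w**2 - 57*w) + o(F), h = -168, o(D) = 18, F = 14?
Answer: 1/42182 ≈ 2.3707e-5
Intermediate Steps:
W(w) = 18 + w**2 - 57*w (W(w) = (w**2 - 57*w) + 18 = 18 + w**2 - 57*w)
1/((21172 - 1*16808) + W(h)) = 1/((21172 - 1*16808) + (18 + (-168)**2 - 57*(-168))) = 1/((21172 - 16808) + (18 + 28224 + 9576)) = 1/(4364 + 37818) = 1/42182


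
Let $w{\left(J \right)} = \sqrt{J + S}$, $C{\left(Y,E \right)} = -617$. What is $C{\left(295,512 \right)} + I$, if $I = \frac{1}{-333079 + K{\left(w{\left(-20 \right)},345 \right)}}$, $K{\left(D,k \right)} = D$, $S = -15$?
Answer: $- \frac{68450980043371}{110941620276} - \frac{i \sqrt{35}}{110941620276} \approx -617.0 - 5.3326 \cdot 10^{-11} i$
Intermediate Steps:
$w{\left(J \right)} = \sqrt{-15 + J}$ ($w{\left(J \right)} = \sqrt{J - 15} = \sqrt{-15 + J}$)
$I = \frac{1}{-333079 + i \sqrt{35}}$ ($I = \frac{1}{-333079 + \sqrt{-15 - 20}} = \frac{1}{-333079 + \sqrt{-35}} = \frac{1}{-333079 + i \sqrt{35}} \approx -3.0023 \cdot 10^{-6} - 5.0 \cdot 10^{-11} i$)
$C{\left(295,512 \right)} + I = -617 - \left(\frac{333079}{110941620276} + \frac{i \sqrt{35}}{110941620276}\right) = - \frac{68450980043371}{110941620276} - \frac{i \sqrt{35}}{110941620276}$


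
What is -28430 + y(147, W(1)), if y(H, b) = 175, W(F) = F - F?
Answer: -28255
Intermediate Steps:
W(F) = 0
-28430 + y(147, W(1)) = -28430 + 175 = -28255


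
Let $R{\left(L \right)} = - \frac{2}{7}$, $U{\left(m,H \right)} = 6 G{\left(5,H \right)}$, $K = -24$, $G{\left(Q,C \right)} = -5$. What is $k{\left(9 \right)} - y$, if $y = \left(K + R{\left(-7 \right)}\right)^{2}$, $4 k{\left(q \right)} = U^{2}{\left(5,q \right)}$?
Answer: $- \frac{17875}{49} \approx -364.8$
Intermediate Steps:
$U{\left(m,H \right)} = -30$ ($U{\left(m,H \right)} = 6 \left(-5\right) = -30$)
$R{\left(L \right)} = - \frac{2}{7}$ ($R{\left(L \right)} = \left(-2\right) \frac{1}{7} = - \frac{2}{7}$)
$k{\left(q \right)} = 225$ ($k{\left(q \right)} = \frac{\left(-30\right)^{2}}{4} = \frac{1}{4} \cdot 900 = 225$)
$y = \frac{28900}{49}$ ($y = \left(-24 - \frac{2}{7}\right)^{2} = \left(- \frac{170}{7}\right)^{2} = \frac{28900}{49} \approx 589.8$)
$k{\left(9 \right)} - y = 225 - \frac{28900}{49} = - \frac{17875}{49}$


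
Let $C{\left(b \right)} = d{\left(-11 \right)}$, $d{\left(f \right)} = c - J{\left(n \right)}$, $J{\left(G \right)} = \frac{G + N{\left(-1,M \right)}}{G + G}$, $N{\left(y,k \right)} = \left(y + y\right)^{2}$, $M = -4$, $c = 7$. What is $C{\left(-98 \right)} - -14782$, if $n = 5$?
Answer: $\frac{147881}{10} \approx 14788.0$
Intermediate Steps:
$N{\left(y,k \right)} = 4 y^{2}$ ($N{\left(y,k \right)} = \left(2 y\right)^{2} = 4 y^{2}$)
$J{\left(G \right)} = \frac{4 + G}{2 G}$ ($J{\left(G \right)} = \frac{G + 4 \left(-1\right)^{2}}{G + G} = \frac{G + 4 \cdot 1}{2 G} = \left(G + 4\right) \frac{1}{2 G} = \left(4 + G\right) \frac{1}{2 G} = \frac{4 + G}{2 G}$)
$d{\left(f \right)} = \frac{61}{10}$ ($d{\left(f \right)} = 7 - \frac{4 + 5}{2 \cdot 5} = 7 - \frac{1}{2} \cdot \frac{1}{5} \cdot 9 = 7 - \frac{9}{10} = \frac{61}{10}$)
$C{\left(b \right)} = \frac{61}{10}$
$C{\left(-98 \right)} - -14782 = \frac{61}{10} - -14782 = \frac{61}{10} + 14782 = \frac{147881}{10}$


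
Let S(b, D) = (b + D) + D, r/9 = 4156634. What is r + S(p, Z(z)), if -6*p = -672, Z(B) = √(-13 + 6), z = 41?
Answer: 37409818 + 2*I*√7 ≈ 3.741e+7 + 5.2915*I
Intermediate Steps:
r = 37409706 (r = 9*4156634 = 37409706)
Z(B) = I*√7 (Z(B) = √(-7) = I*√7)
p = 112 (p = -⅙*(-672) = 112)
S(b, D) = b + 2*D (S(b, D) = (D + b) + D = b + 2*D)
r + S(p, Z(z)) = 37409706 + (112 + 2*(I*√7)) = 37409706 + (112 + 2*I*√7) = 37409818 + 2*I*√7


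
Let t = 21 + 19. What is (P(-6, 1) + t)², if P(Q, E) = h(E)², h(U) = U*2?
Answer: 1936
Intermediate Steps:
h(U) = 2*U
P(Q, E) = 4*E² (P(Q, E) = (2*E)² = 4*E²)
t = 40
(P(-6, 1) + t)² = (4*1² + 40)² = (4*1 + 40)² = (4 + 40)² = 44² = 1936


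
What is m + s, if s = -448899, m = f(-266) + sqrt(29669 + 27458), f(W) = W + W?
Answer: -449431 + sqrt(57127) ≈ -4.4919e+5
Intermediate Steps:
f(W) = 2*W
m = -532 + sqrt(57127) (m = 2*(-266) + sqrt(29669 + 27458) = -532 + sqrt(57127) ≈ -292.99)
m + s = (-532 + sqrt(57127)) - 448899 = -449431 + sqrt(57127)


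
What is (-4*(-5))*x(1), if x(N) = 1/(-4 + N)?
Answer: -20/3 ≈ -6.6667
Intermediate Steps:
(-4*(-5))*x(1) = (-4*(-5))/(-4 + 1) = 20/(-3) = 20*(-⅓) = -20/3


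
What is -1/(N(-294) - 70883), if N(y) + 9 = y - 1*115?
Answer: 1/71301 ≈ 1.4025e-5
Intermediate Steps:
N(y) = -124 + y (N(y) = -9 + (y - 1*115) = -9 + (y - 115) = -9 + (-115 + y) = -124 + y)
-1/(N(-294) - 70883) = -1/((-124 - 294) - 70883) = -1/(-418 - 70883) = -1/(-71301) = -1*(-1/71301) = 1/71301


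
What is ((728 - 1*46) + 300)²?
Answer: 964324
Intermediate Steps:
((728 - 1*46) + 300)² = ((728 - 46) + 300)² = (682 + 300)² = 982² = 964324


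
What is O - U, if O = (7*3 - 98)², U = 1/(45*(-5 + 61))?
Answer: 14941079/2520 ≈ 5929.0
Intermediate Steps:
U = 1/2520 (U = 1/(45*56) = 1/2520 ≈ 0.00039683)
O = 5929 (O = (21 - 98)² = (-77)² = 5929)
O - U = 5929 - 1*1/2520 = 5929 - 1/2520 = 14941079/2520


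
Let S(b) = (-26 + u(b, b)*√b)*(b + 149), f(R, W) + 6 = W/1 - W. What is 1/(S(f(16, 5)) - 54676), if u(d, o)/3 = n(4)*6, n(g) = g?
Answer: -29197/2022952466 - 2574*I*√6/1011476233 ≈ -1.4433e-5 - 6.2335e-6*I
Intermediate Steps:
u(d, o) = 72 (u(d, o) = 3*(4*6) = 3*24 = 72)
f(R, W) = -6 (f(R, W) = -6 + (W/1 - W) = -6 + (W*1 - W) = -6 + (W - W) = -6 + 0 = -6)
S(b) = (-26 + 72*√b)*(149 + b) (S(b) = (-26 + 72*√b)*(b + 149) = (-26 + 72*√b)*(149 + b))
1/(S(f(16, 5)) - 54676) = 1/((-3874 - 26*(-6) + 72*(-6)^(3/2) + 10728*√(-6)) - 54676) = 1/((-3874 + 156 + 72*(-6*I*√6) + 10728*(I*√6)) - 54676) = 1/((-3874 + 156 - 432*I*√6 + 10728*I*√6) - 54676) = 1/((-3718 + 10296*I*√6) - 54676) = 1/(-58394 + 10296*I*√6)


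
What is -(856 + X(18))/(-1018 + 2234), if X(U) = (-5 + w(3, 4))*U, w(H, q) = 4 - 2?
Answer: -401/608 ≈ -0.65954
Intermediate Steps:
w(H, q) = 2
X(U) = -3*U (X(U) = (-5 + 2)*U = -3*U)
-(856 + X(18))/(-1018 + 2234) = -(856 - 3*18)/(-1018 + 2234) = -(856 - 54)/1216 = -802/1216 = -1*401/608 = -401/608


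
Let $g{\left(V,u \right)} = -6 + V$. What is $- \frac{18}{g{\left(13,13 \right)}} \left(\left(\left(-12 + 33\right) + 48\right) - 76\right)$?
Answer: $18$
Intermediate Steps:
$- \frac{18}{g{\left(13,13 \right)}} \left(\left(\left(-12 + 33\right) + 48\right) - 76\right) = - \frac{18}{-6 + 13} \left(\left(\left(-12 + 33\right) + 48\right) - 76\right) = - \frac{18}{7} \left(\left(21 + 48\right) - 76\right) = \left(-18\right) \frac{1}{7} \left(69 - 76\right) = \left(- \frac{18}{7}\right) \left(-7\right) = 18$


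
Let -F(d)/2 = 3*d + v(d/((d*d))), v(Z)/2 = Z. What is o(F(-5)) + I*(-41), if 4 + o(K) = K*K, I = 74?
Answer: -52234/25 ≈ -2089.4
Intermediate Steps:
v(Z) = 2*Z
F(d) = -6*d - 4/d (F(d) = -2*(3*d + 2*(d/((d*d)))) = -2*(3*d + 2*(d/(d²))) = -2*(3*d + 2*(d/d²)) = -2*(3*d + 2/d) = -2*(2/d + 3*d) = -6*d - 4/d)
o(K) = -4 + K² (o(K) = -4 + K*K = -4 + K²)
o(F(-5)) + I*(-41) = (-4 + (-6*(-5) - 4/(-5))²) + 74*(-41) = (-4 + (30 - 4*(-⅕))²) - 3034 = (-4 + (30 + ⅘)²) - 3034 = (-4 + (154/5)²) - 3034 = (-4 + 23716/25) - 3034 = 23616/25 - 3034 = -52234/25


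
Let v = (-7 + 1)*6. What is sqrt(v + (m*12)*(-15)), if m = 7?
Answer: 36*I ≈ 36.0*I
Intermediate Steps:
v = -36 (v = -6*6 = -36)
sqrt(v + (m*12)*(-15)) = sqrt(-36 + (7*12)*(-15)) = sqrt(-36 + 84*(-15)) = sqrt(-36 - 1260) = sqrt(-1296) = 36*I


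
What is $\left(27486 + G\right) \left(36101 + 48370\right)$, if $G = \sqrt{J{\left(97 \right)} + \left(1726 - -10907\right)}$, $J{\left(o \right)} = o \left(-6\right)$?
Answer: $2321769906 + 253413 \sqrt{1339} \approx 2.331 \cdot 10^{9}$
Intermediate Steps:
$J{\left(o \right)} = - 6 o$
$G = 3 \sqrt{1339}$ ($G = \sqrt{\left(-6\right) 97 + \left(1726 - -10907\right)} = \sqrt{-582 + \left(1726 + 10907\right)} = \sqrt{-582 + 12633} = \sqrt{12051} = 3 \sqrt{1339} \approx 109.78$)
$\left(27486 + G\right) \left(36101 + 48370\right) = \left(27486 + 3 \sqrt{1339}\right) \left(36101 + 48370\right) = \left(27486 + 3 \sqrt{1339}\right) 84471 = 2321769906 + 253413 \sqrt{1339}$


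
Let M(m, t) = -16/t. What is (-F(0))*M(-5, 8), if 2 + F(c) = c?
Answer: -4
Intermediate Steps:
F(c) = -2 + c
(-F(0))*M(-5, 8) = (-(-2 + 0))*(-16/8) = (-1*(-2))*(-16*1/8) = 2*(-2) = -4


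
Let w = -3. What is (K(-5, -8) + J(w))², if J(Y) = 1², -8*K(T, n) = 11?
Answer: 9/64 ≈ 0.14063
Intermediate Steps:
K(T, n) = -11/8 (K(T, n) = -⅛*11 = -11/8)
J(Y) = 1
(K(-5, -8) + J(w))² = (-11/8 + 1)² = (-3/8)² = 9/64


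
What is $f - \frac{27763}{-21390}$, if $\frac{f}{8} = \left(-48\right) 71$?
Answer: $- \frac{583149197}{21390} \approx -27263.0$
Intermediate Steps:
$f = -27264$ ($f = 8 \left(\left(-48\right) 71\right) = 8 \left(-3408\right) = -27264$)
$f - \frac{27763}{-21390} = -27264 - \frac{27763}{-21390} = -27264 - 27763 \left(- \frac{1}{21390}\right) = -27264 - - \frac{27763}{21390} = -27264 + \frac{27763}{21390} = - \frac{583149197}{21390}$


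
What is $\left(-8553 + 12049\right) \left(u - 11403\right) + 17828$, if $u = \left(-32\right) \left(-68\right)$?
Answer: $-32239764$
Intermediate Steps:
$u = 2176$
$\left(-8553 + 12049\right) \left(u - 11403\right) + 17828 = \left(-8553 + 12049\right) \left(2176 - 11403\right) + 17828 = 3496 \left(-9227\right) + 17828 = -32257592 + 17828 = -32239764$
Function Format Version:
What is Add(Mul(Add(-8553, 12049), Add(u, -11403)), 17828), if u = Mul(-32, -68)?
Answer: -32239764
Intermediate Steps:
u = 2176
Add(Mul(Add(-8553, 12049), Add(u, -11403)), 17828) = Add(Mul(Add(-8553, 12049), Add(2176, -11403)), 17828) = Add(Mul(3496, -9227), 17828) = Add(-32257592, 17828) = -32239764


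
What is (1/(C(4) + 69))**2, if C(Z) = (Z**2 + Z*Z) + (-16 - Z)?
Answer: 1/6561 ≈ 0.00015242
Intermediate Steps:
C(Z) = -16 - Z + 2*Z**2 (C(Z) = (Z**2 + Z**2) + (-16 - Z) = 2*Z**2 + (-16 - Z) = -16 - Z + 2*Z**2)
(1/(C(4) + 69))**2 = (1/((-16 - 1*4 + 2*4**2) + 69))**2 = (1/((-16 - 4 + 2*16) + 69))**2 = (1/((-16 - 4 + 32) + 69))**2 = (1/(12 + 69))**2 = (1/81)**2 = 1/6561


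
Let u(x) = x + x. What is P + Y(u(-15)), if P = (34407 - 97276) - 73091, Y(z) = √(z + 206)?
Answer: -135960 + 4*√11 ≈ -1.3595e+5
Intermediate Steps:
u(x) = 2*x
Y(z) = √(206 + z)
P = -135960 (P = -62869 - 73091 = -135960)
P + Y(u(-15)) = -135960 + √(206 + 2*(-15)) = -135960 + √(206 - 30) = -135960 + √176 = -135960 + 4*√11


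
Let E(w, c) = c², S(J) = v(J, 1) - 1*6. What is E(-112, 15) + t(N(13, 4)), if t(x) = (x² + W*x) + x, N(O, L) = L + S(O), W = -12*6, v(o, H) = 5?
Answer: 21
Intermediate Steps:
W = -72
S(J) = -1 (S(J) = 5 - 1*6 = 5 - 6 = -1)
N(O, L) = -1 + L (N(O, L) = L - 1 = -1 + L)
t(x) = x² - 71*x (t(x) = (x² - 72*x) + x = x² - 71*x)
E(-112, 15) + t(N(13, 4)) = 15² + (-1 + 4)*(-71 + (-1 + 4)) = 225 + 3*(-71 + 3) = 225 + 3*(-68) = 225 - 204 = 21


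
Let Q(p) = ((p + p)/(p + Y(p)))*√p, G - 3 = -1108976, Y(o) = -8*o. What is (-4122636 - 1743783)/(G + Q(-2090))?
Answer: 5592619536959/1057214642633 - 27376622*I*√2090/20087078210027 ≈ 5.29 - 6.2307e-5*I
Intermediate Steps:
G = -1108973 (G = 3 - 1108976 = -1108973)
Q(p) = -2*√p/7 (Q(p) = ((p + p)/(p - 8*p))*√p = ((2*p)/((-7*p)))*√p = ((2*p)*(-1/(7*p)))*√p = -2*√p/7)
(-4122636 - 1743783)/(G + Q(-2090)) = (-4122636 - 1743783)/(-1108973 - 2*I*√2090/7) = -5866419/(-1108973 - 2*I*√2090/7)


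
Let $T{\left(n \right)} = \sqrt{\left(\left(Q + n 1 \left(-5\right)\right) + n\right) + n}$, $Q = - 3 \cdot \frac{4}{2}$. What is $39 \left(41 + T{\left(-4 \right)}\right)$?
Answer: $1599 + 39 \sqrt{6} \approx 1694.5$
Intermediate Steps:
$Q = -6$ ($Q = - 3 \cdot 4 \cdot \frac{1}{2} = \left(-3\right) 2 = -6$)
$T{\left(n \right)} = \sqrt{-6 - 3 n}$ ($T{\left(n \right)} = \sqrt{\left(\left(-6 + n 1 \left(-5\right)\right) + n\right) + n} = \sqrt{\left(\left(-6 + n \left(-5\right)\right) + n\right) + n} = \sqrt{\left(\left(-6 - 5 n\right) + n\right) + n} = \sqrt{\left(-6 - 4 n\right) + n} = \sqrt{-6 - 3 n}$)
$39 \left(41 + T{\left(-4 \right)}\right) = 39 \left(41 + \sqrt{-6 - -12}\right) = 39 \left(41 + \sqrt{-6 + 12}\right) = 39 \left(41 + \sqrt{6}\right) = 1599 + 39 \sqrt{6}$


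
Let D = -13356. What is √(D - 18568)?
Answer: 2*I*√7981 ≈ 178.67*I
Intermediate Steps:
√(D - 18568) = √(-13356 - 18568) = √(-31924) = 2*I*√7981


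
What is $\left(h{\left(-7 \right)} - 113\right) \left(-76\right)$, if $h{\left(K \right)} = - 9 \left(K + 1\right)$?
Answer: $4484$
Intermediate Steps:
$h{\left(K \right)} = -9 - 9 K$ ($h{\left(K \right)} = - 9 \left(1 + K\right) = -9 - 9 K$)
$\left(h{\left(-7 \right)} - 113\right) \left(-76\right) = \left(\left(-9 - -63\right) - 113\right) \left(-76\right) = \left(\left(-9 + 63\right) - 113\right) \left(-76\right) = \left(54 - 113\right) \left(-76\right) = \left(-59\right) \left(-76\right) = 4484$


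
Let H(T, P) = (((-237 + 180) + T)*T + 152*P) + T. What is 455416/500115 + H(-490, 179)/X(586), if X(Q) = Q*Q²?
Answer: 22947698769829/25159542364110 ≈ 0.91209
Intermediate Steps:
X(Q) = Q³
H(T, P) = T + 152*P + T*(-57 + T) (H(T, P) = ((-57 + T)*T + 152*P) + T = (T*(-57 + T) + 152*P) + T = (152*P + T*(-57 + T)) + T = T + 152*P + T*(-57 + T))
455416/500115 + H(-490, 179)/X(586) = 455416/500115 + ((-490)² - 56*(-490) + 152*179)/(586³) = 455416*(1/500115) + (240100 + 27440 + 27208)/201230056 = 455416/500115 + 294748*(1/201230056) = 455416/500115 + 73687/50307514 = 22947698769829/25159542364110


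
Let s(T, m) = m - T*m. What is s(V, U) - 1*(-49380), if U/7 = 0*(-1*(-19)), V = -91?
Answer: 49380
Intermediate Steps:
U = 0 (U = 7*(0*(-1*(-19))) = 7*(0*19) = 7*0 = 0)
s(T, m) = m - T*m
s(V, U) - 1*(-49380) = 0*(1 - 1*(-91)) - 1*(-49380) = 0*(1 + 91) + 49380 = 0*92 + 49380 = 0 + 49380 = 49380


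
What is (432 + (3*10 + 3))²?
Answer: 216225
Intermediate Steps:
(432 + (3*10 + 3))² = (432 + (30 + 3))² = (432 + 33)² = 465² = 216225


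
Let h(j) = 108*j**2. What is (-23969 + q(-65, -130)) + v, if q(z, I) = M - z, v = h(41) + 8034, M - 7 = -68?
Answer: 165617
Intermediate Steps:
M = -61 (M = 7 - 68 = -61)
v = 189582 (v = 108*41**2 + 8034 = 108*1681 + 8034 = 181548 + 8034 = 189582)
q(z, I) = -61 - z
(-23969 + q(-65, -130)) + v = (-23969 + (-61 - 1*(-65))) + 189582 = (-23969 + (-61 + 65)) + 189582 = (-23969 + 4) + 189582 = -23965 + 189582 = 165617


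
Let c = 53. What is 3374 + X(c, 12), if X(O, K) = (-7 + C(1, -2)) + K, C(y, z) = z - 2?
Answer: 3375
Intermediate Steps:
C(y, z) = -2 + z
X(O, K) = -11 + K (X(O, K) = (-7 + (-2 - 2)) + K = (-7 - 4) + K = -11 + K)
3374 + X(c, 12) = 3374 + (-11 + 12) = 3374 + 1 = 3375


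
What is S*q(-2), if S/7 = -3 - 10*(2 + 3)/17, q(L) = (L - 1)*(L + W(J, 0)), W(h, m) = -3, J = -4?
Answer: -10605/17 ≈ -623.82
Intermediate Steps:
q(L) = (-1 + L)*(-3 + L) (q(L) = (L - 1)*(L - 3) = (-1 + L)*(-3 + L))
S = -707/17 (S = 7*(-3 - 10*(2 + 3)/17) = 7*(-3 - 50/17) = 7*(-101/17) = -707/17 ≈ -41.588)
S*q(-2) = -707*(3 + (-2)² - 4*(-2))/17 = -707*(3 + 4 + 8)/17 = -707/17*15 = -10605/17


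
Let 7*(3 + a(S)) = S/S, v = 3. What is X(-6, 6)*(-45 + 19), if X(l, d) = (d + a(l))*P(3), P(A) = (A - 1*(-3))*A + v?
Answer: -1716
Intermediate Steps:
P(A) = 3 + A*(3 + A) (P(A) = (A - 1*(-3))*A + 3 = (A + 3)*A + 3 = (3 + A)*A + 3 = A*(3 + A) + 3 = 3 + A*(3 + A))
a(S) = -20/7 (a(S) = -3 + (S/S)/7 = -3 + (1/7)*1 = -3 + 1/7 = -20/7)
X(l, d) = -60 + 21*d (X(l, d) = (d - 20/7)*(3 + 3**2 + 3*3) = (-20/7 + d)*(3 + 9 + 9) = (-20/7 + d)*21 = -60 + 21*d)
X(-6, 6)*(-45 + 19) = (-60 + 21*6)*(-45 + 19) = (-60 + 126)*(-26) = 66*(-26) = -1716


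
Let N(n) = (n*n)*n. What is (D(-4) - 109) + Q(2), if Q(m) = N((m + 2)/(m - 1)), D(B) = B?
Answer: -49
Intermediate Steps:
N(n) = n**3 (N(n) = n**2*n = n**3)
Q(m) = (2 + m)**3/(-1 + m)**3 (Q(m) = ((m + 2)/(m - 1))**3 = ((2 + m)/(-1 + m))**3 = (2 + m)**3/(-1 + m)**3)
(D(-4) - 109) + Q(2) = (-4 - 109) + (2 + 2)**3/(-1 + 2)**3 = -113 + 4**3/1**3 = -113 + 1*64 = -113 + 64 = -49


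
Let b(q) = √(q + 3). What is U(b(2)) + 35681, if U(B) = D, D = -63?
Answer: 35618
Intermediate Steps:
b(q) = √(3 + q)
U(B) = -63
U(b(2)) + 35681 = -63 + 35681 = 35618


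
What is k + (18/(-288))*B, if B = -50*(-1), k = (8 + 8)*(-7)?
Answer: -921/8 ≈ -115.13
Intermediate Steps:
k = -112 (k = 16*(-7) = -112)
B = 50
k + (18/(-288))*B = -112 + (18/(-288))*50 = -112 + (18*(-1/288))*50 = -112 - 1/16*50 = -112 - 25/8 = -921/8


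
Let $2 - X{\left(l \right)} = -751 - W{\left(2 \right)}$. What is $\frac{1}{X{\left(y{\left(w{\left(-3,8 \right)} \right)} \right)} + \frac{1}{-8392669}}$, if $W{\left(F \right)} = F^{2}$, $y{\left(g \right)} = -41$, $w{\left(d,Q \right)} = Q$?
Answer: $\frac{8392669}{6353250432} \approx 0.001321$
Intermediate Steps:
$X{\left(l \right)} = 757$ ($X{\left(l \right)} = 2 - \left(-751 - 2^{2}\right) = 2 - \left(-751 - 4\right) = 2 - -755 = 2 + 755 = 757$)
$\frac{1}{X{\left(y{\left(w{\left(-3,8 \right)} \right)} \right)} + \frac{1}{-8392669}} = \frac{1}{757 + \frac{1}{-8392669}} = \frac{1}{757 - \frac{1}{8392669}} = \frac{1}{\frac{6353250432}{8392669}} = \frac{8392669}{6353250432}$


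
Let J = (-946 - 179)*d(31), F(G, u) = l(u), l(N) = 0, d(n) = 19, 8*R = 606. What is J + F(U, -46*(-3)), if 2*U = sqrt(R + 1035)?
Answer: -21375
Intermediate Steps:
R = 303/4 (R = (1/8)*606 = 303/4 ≈ 75.750)
U = sqrt(4443)/4 (U = sqrt(303/4 + 1035)/2 = sqrt(4443/4)/2 = (sqrt(4443)/2)/2 = sqrt(4443)/4 ≈ 16.664)
F(G, u) = 0
J = -21375 (J = (-946 - 179)*19 = -1125*19 = -21375)
J + F(U, -46*(-3)) = -21375 + 0 = -21375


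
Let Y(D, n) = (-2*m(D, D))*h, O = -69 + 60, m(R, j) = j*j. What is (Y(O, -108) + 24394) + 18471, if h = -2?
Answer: 43189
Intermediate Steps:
m(R, j) = j²
O = -9
Y(D, n) = 4*D² (Y(D, n) = -2*D²*(-2) = 4*D²)
(Y(O, -108) + 24394) + 18471 = (4*(-9)² + 24394) + 18471 = (4*81 + 24394) + 18471 = (324 + 24394) + 18471 = 24718 + 18471 = 43189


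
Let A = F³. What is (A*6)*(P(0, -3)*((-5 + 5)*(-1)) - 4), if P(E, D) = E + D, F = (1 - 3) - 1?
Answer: 648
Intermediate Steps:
F = -3 (F = -2 - 1 = -3)
A = -27 (A = (-3)³ = -27)
P(E, D) = D + E
(A*6)*(P(0, -3)*((-5 + 5)*(-1)) - 4) = (-27*6)*((-3 + 0)*((-5 + 5)*(-1)) - 4) = -162*(-0*(-1) - 4) = -162*(-3*0 - 4) = -162*(0 - 4) = -162*(-4) = 648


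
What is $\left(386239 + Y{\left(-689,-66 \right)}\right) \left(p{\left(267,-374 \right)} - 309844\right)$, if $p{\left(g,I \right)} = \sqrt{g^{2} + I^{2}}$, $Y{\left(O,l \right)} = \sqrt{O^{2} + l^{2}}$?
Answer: $- \left(309844 - \sqrt{211165}\right) \left(386239 + \sqrt{479077}\right) \approx -1.1971 \cdot 10^{11}$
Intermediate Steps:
$p{\left(g,I \right)} = \sqrt{I^{2} + g^{2}}$
$\left(386239 + Y{\left(-689,-66 \right)}\right) \left(p{\left(267,-374 \right)} - 309844\right) = \left(386239 + \sqrt{\left(-689\right)^{2} + \left(-66\right)^{2}}\right) \left(\sqrt{\left(-374\right)^{2} + 267^{2}} - 309844\right) = \left(386239 + \sqrt{474721 + 4356}\right) \left(\sqrt{139876 + 71289} - 309844\right) = \left(386239 + \sqrt{479077}\right) \left(\sqrt{211165} - 309844\right) = \left(386239 + \sqrt{479077}\right) \left(-309844 + \sqrt{211165}\right) = \left(-309844 + \sqrt{211165}\right) \left(386239 + \sqrt{479077}\right)$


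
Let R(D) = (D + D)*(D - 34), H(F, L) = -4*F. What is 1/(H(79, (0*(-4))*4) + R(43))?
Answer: 1/458 ≈ 0.0021834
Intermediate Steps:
R(D) = 2*D*(-34 + D) (R(D) = (2*D)*(-34 + D) = 2*D*(-34 + D))
1/(H(79, (0*(-4))*4) + R(43)) = 1/(-4*79 + 2*43*(-34 + 43)) = 1/(-316 + 2*43*9) = 1/(-316 + 774) = 1/458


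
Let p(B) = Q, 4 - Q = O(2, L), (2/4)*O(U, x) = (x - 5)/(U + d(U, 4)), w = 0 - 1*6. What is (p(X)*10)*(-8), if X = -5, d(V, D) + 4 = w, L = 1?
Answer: -240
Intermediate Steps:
w = -6 (w = 0 - 6 = -6)
d(V, D) = -10 (d(V, D) = -4 - 6 = -10)
O(U, x) = 2*(-5 + x)/(-10 + U) (O(U, x) = 2*((x - 5)/(U - 10)) = 2*((-5 + x)/(-10 + U)) = 2*(-5 + x)/(-10 + U))
Q = 3 (Q = 4 - 2*(-5 + 1)/(-10 + 2) = 4 - 2*(-4)/(-8) = 4 - 2*(-1)*(-4)/8 = 4 - 1*1 = 4 - 1 = 3)
p(B) = 3
(p(X)*10)*(-8) = (3*10)*(-8) = 30*(-8) = -240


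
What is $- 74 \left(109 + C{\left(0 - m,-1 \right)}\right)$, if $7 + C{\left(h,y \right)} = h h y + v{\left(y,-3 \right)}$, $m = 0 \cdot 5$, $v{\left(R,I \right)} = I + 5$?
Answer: $-7696$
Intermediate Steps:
$v{\left(R,I \right)} = 5 + I$
$m = 0$
$C{\left(h,y \right)} = -5 + y h^{2}$ ($C{\left(h,y \right)} = -7 + \left(h h y + \left(5 - 3\right)\right) = -7 + \left(h^{2} y + 2\right) = -7 + \left(y h^{2} + 2\right) = -7 + \left(2 + y h^{2}\right) = -5 + y h^{2}$)
$- 74 \left(109 + C{\left(0 - m,-1 \right)}\right) = - 74 \left(109 - \left(5 + \left(0 - 0\right)^{2}\right)\right) = - 74 \left(109 - \left(5 + \left(0 + 0\right)^{2}\right)\right) = - 74 \left(109 - 5\right) = \left(-74\right) 104 = -7696$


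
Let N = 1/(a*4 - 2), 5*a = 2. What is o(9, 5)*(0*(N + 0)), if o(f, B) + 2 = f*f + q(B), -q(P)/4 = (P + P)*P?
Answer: 0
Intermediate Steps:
a = ⅖ (a = (⅕)*2 = ⅖ ≈ 0.40000)
q(P) = -8*P² (q(P) = -4*(P + P)*P = -4*2*P*P = -8*P²)
o(f, B) = -2 + f² - 8*B² (o(f, B) = -2 + (f*f - 8*B²) = -2 + (f² - 8*B²) = -2 + f² - 8*B²)
N = -5/2 (N = 1/((⅖)*4 - 2) = 1/(8/5 - 2) = 1/(-⅖) = -5/2 ≈ -2.5000)
o(9, 5)*(0*(N + 0)) = (-2 + 9² - 8*5²)*(0*(-5/2 + 0)) = (-2 + 81 - 8*25)*(0*(-5/2)) = (-2 + 81 - 200)*0 = -121*0 = 0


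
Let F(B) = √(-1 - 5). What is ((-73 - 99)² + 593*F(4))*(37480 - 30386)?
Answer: 209868896 + 4206742*I*√6 ≈ 2.0987e+8 + 1.0304e+7*I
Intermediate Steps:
F(B) = I*√6 (F(B) = √(-6) = I*√6)
((-73 - 99)² + 593*F(4))*(37480 - 30386) = ((-73 - 99)² + 593*(I*√6))*(37480 - 30386) = ((-172)² + 593*I*√6)*7094 = (29584 + 593*I*√6)*7094 = 209868896 + 4206742*I*√6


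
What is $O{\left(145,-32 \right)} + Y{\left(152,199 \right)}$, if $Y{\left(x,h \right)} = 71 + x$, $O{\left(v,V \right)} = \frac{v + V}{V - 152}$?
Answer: $\frac{40919}{184} \approx 222.39$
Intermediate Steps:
$O{\left(v,V \right)} = \frac{V + v}{-152 + V}$
$O{\left(145,-32 \right)} + Y{\left(152,199 \right)} = \frac{-32 + 145}{-152 - 32} + \left(71 + 152\right) = \frac{1}{-184} \cdot 113 + 223 = \left(- \frac{1}{184}\right) 113 + 223 = - \frac{113}{184} + 223 = \frac{40919}{184}$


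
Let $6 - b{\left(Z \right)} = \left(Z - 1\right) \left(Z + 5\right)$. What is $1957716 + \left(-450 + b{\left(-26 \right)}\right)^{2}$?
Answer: $2979837$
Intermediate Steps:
$b{\left(Z \right)} = 6 - \left(-1 + Z\right) \left(5 + Z\right)$ ($b{\left(Z \right)} = 6 - \left(Z - 1\right) \left(Z + 5\right) = 6 - \left(-1 + Z\right) \left(5 + Z\right)$)
$1957716 + \left(-450 + b{\left(-26 \right)}\right)^{2} = 1957716 + \left(-450 - 561\right)^{2} = 1957716 + \left(-1011\right)^{2} = 1957716 + 1022121 = 2979837$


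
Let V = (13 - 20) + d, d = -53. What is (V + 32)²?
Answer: 784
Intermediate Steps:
V = -60 (V = (13 - 20) - 53 = -7 - 53 = -60)
(V + 32)² = (-60 + 32)² = (-28)² = 784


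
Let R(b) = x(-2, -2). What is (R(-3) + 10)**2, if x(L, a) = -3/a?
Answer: 529/4 ≈ 132.25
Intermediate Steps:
R(b) = 3/2 (R(b) = -3/(-2) = -3*(-1/2) = 3/2)
(R(-3) + 10)**2 = (3/2 + 10)**2 = (23/2)**2 = 529/4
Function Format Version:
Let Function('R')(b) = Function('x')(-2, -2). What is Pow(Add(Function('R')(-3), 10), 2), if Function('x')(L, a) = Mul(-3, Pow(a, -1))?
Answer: Rational(529, 4) ≈ 132.25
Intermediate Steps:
Function('R')(b) = Rational(3, 2) (Function('R')(b) = Mul(-3, Pow(-2, -1)) = Mul(-3, Rational(-1, 2)) = Rational(3, 2))
Pow(Add(Function('R')(-3), 10), 2) = Pow(Add(Rational(3, 2), 10), 2) = Pow(Rational(23, 2), 2) = Rational(529, 4)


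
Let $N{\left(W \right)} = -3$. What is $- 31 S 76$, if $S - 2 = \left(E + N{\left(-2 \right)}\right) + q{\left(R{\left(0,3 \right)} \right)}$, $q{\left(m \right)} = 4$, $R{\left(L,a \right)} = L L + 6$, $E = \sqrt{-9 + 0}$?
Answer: $-7068 - 7068 i \approx -7068.0 - 7068.0 i$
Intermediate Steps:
$E = 3 i$ ($E = \sqrt{-9} = 3 i \approx 3.0 i$)
$R{\left(L,a \right)} = 6 + L^{2}$ ($R{\left(L,a \right)} = L^{2} + 6 = 6 + L^{2}$)
$S = 3 + 3 i$ ($S = 2 + \left(\left(3 i - 3\right) + 4\right) = 2 + \left(\left(-3 + 3 i\right) + 4\right) = 2 + \left(1 + 3 i\right) = 3 + 3 i \approx 3.0 + 3.0 i$)
$- 31 S 76 = - 31 \left(3 + 3 i\right) 76 = \left(-93 - 93 i\right) 76 = -7068 - 7068 i$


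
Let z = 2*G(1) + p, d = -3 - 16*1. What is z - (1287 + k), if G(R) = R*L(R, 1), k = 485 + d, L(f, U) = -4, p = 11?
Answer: -1750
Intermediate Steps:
d = -19 (d = -3 - 16 = -19)
k = 466 (k = 485 - 19 = 466)
G(R) = -4*R (G(R) = R*(-4) = -4*R)
z = 3 (z = 2*(-4*1) + 11 = 2*(-4) + 11 = -8 + 11 = 3)
z - (1287 + k) = 3 - (1287 + 466) = 3 - 1*1753 = 3 - 1753 = -1750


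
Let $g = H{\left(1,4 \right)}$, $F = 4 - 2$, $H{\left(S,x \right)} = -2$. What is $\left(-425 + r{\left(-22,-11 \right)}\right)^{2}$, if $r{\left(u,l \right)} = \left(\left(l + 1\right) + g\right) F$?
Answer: $201601$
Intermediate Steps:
$F = 2$ ($F = 4 - 2 = 2$)
$g = -2$
$r{\left(u,l \right)} = -2 + 2 l$ ($r{\left(u,l \right)} = \left(\left(l + 1\right) - 2\right) 2 = \left(\left(1 + l\right) - 2\right) 2 = \left(-1 + l\right) 2 = -2 + 2 l$)
$\left(-425 + r{\left(-22,-11 \right)}\right)^{2} = \left(-425 + \left(-2 + 2 \left(-11\right)\right)\right)^{2} = \left(-425 - 24\right)^{2} = \left(-449\right)^{2} = 201601$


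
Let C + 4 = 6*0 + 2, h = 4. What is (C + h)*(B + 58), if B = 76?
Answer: 268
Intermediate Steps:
C = -2 (C = -4 + (6*0 + 2) = -4 + (0 + 2) = -4 + 2 = -2)
(C + h)*(B + 58) = (-2 + 4)*(76 + 58) = 2*134 = 268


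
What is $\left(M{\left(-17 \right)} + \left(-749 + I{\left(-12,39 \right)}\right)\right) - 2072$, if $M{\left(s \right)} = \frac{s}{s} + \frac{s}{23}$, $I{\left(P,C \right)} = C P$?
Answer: $- \frac{75641}{23} \approx -3288.7$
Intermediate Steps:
$M{\left(s \right)} = 1 + \frac{s}{23}$ ($M{\left(s \right)} = 1 + s \frac{1}{23} = 1 + \frac{s}{23}$)
$\left(M{\left(-17 \right)} + \left(-749 + I{\left(-12,39 \right)}\right)\right) - 2072 = \left(\left(1 + \frac{1}{23} \left(-17\right)\right) + \left(-749 + 39 \left(-12\right)\right)\right) - 2072 = \left(\left(1 - \frac{17}{23}\right) - 1217\right) - 2072 = \left(\frac{6}{23} - 1217\right) - 2072 = - \frac{27985}{23} - 2072 = - \frac{75641}{23}$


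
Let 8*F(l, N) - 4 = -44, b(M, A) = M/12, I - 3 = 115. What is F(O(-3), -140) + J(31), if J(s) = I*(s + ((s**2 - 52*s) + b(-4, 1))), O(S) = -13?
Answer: -219613/3 ≈ -73204.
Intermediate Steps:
I = 118 (I = 3 + 115 = 118)
b(M, A) = M/12 (b(M, A) = M*(1/12) = M/12)
F(l, N) = -5 (F(l, N) = 1/2 + (1/8)*(-44) = 1/2 - 11/2 = -5)
J(s) = -118/3 - 6018*s + 118*s**2 (J(s) = 118*(s + ((s**2 - 52*s) + (1/12)*(-4))) = 118*(s + ((s**2 - 52*s) - 1/3)) = 118*(s + (-1/3 + s**2 - 52*s)) = 118*(-1/3 + s**2 - 51*s) = -118/3 - 6018*s + 118*s**2)
F(O(-3), -140) + J(31) = -5 + (-118/3 - 6018*31 + 118*31**2) = -5 + (-118/3 - 186558 + 118*961) = -5 + (-118/3 - 186558 + 113398) = -5 - 219598/3 = -219613/3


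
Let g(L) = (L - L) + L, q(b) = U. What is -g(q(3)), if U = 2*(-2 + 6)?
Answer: -8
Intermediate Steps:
U = 8 (U = 2*4 = 8)
q(b) = 8
g(L) = L (g(L) = 0 + L = L)
-g(q(3)) = -1*8 = -8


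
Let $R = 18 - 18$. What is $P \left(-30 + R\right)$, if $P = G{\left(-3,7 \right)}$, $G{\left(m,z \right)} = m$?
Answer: $90$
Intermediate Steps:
$R = 0$ ($R = 18 - 18 = 0$)
$P = -3$
$P \left(-30 + R\right) = - 3 \left(-30 + 0\right) = \left(-3\right) \left(-30\right) = 90$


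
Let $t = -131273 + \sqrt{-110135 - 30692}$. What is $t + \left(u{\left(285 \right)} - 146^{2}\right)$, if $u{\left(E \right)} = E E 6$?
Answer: $334761 + i \sqrt{140827} \approx 3.3476 \cdot 10^{5} + 375.27 i$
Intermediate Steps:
$u{\left(E \right)} = 6 E^{2}$ ($u{\left(E \right)} = E^{2} \cdot 6 = 6 E^{2}$)
$t = -131273 + i \sqrt{140827}$ ($t = -131273 + \sqrt{-140827} = -131273 + i \sqrt{140827} \approx -1.3127 \cdot 10^{5} + 375.27 i$)
$t + \left(u{\left(285 \right)} - 146^{2}\right) = \left(-131273 + i \sqrt{140827}\right) + \left(6 \cdot 285^{2} - 146^{2}\right) = \left(-131273 + i \sqrt{140827}\right) + \left(6 \cdot 81225 - 21316\right) = \left(-131273 + i \sqrt{140827}\right) + \left(487350 - 21316\right) = \left(-131273 + i \sqrt{140827}\right) + 466034 = 334761 + i \sqrt{140827}$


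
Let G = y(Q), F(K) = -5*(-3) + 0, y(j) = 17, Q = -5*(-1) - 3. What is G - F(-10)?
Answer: 2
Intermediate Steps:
Q = 2 (Q = 5 - 3 = 2)
F(K) = 15 (F(K) = 15 + 0 = 15)
G = 17
G - F(-10) = 17 - 1*15 = 17 - 15 = 2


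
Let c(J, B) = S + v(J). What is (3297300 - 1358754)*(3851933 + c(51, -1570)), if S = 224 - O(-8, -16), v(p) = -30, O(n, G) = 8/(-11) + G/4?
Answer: 82142880065154/11 ≈ 7.4675e+12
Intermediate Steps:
O(n, G) = -8/11 + G/4 (O(n, G) = 8*(-1/11) + G*(¼) = -8/11 + G/4)
S = 2516/11 (S = 224 - (-8/11 + (¼)*(-16)) = 224 - (-8/11 - 4) = 224 - 1*(-52/11) = 224 + 52/11 = 2516/11 ≈ 228.73)
c(J, B) = 2186/11 (c(J, B) = 2516/11 - 30 = 2186/11)
(3297300 - 1358754)*(3851933 + c(51, -1570)) = (3297300 - 1358754)*(3851933 + 2186/11) = 1938546*(42373449/11) = 82142880065154/11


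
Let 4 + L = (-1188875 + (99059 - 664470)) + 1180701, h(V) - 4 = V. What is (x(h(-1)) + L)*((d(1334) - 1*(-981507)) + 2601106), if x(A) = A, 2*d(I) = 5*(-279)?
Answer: -2054536583983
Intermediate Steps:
h(V) = 4 + V
d(I) = -1395/2 (d(I) = (5*(-279))/2 = (½)*(-1395) = -1395/2)
L = -573589 (L = -4 + ((-1188875 + (99059 - 664470)) + 1180701) = -4 + ((-1188875 - 565411) + 1180701) = -4 + (-1754286 + 1180701) = -4 - 573585 = -573589)
(x(h(-1)) + L)*((d(1334) - 1*(-981507)) + 2601106) = ((4 - 1) - 573589)*((-1395/2 - 1*(-981507)) + 2601106) = (3 - 573589)*((-1395/2 + 981507) + 2601106) = -573586*(1961619/2 + 2601106) = -573586*7163831/2 = -2054536583983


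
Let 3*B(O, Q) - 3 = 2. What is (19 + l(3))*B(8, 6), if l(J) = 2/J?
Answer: 295/9 ≈ 32.778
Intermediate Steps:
B(O, Q) = 5/3 (B(O, Q) = 1 + (1/3)*2 = 1 + 2/3 = 5/3)
(19 + l(3))*B(8, 6) = (19 + 2/3)*(5/3) = (59/3)*(5/3) = 295/9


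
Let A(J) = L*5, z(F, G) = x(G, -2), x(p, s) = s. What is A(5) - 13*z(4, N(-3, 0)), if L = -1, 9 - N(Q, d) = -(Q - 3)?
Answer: 21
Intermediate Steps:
N(Q, d) = 6 + Q (N(Q, d) = 9 - (-1)*(Q - 3) = 9 - (-1)*(-3 + Q) = 9 - (3 - Q) = 9 + (-3 + Q) = 6 + Q)
z(F, G) = -2
A(J) = -5 (A(J) = -1*5 = -5)
A(5) - 13*z(4, N(-3, 0)) = -5 - 13*(-2) = -5 + 26 = 21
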